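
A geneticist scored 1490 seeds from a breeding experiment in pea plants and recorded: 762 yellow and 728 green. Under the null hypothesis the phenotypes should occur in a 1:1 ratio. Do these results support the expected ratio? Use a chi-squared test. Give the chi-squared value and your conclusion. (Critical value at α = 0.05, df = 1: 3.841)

Expected counts for N = 1490 under a 1:1 ratio (total parts = 2):
  yellow: 1490 × 1/2 = 745
  green: 1490 × 1/2 = 745
χ² = Σ (O − E)² / E
  yellow: (762 − 745)² / 745 = 0.3879
  green: (728 − 745)² / 745 = 0.3879
χ² = 0.3879 + 0.3879 = 0.7758 ≈ 0.776
Degrees of freedom = 2 − 1 = 1; critical value at α = 0.05 is 3.841.
Since 0.776 < 3.841, we fail to reject the null hypothesis — the data are consistent with the 1:1 ratio.

0.776; consistent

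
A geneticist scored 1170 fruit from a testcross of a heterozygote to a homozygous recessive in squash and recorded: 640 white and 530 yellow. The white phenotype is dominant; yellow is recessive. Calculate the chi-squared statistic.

10.342

A testcross of a heterozygote (Aa × aa) gives a 1:1 phenotypic ratio.
Total ratio parts = 2. Expected numbers out of 1170:
  white: 1170 × 1/2 = 585
  yellow: 1170 × 1/2 = 585
χ² = Σ (O − E)² / E
  white: (640 − 585)² / 585 = 5.1709
  yellow: (530 − 585)² / 585 = 5.1709
χ² = 5.1709 + 5.1709 = 10.3418 ≈ 10.342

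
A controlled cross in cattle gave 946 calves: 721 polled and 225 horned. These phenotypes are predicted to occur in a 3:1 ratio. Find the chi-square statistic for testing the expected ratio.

0.746

Expected counts for N = 946 under a 3:1 ratio (total parts = 4):
  polled: 946 × 3/4 = 709.5
  horned: 946 × 1/4 = 236.5
χ² = Σ (O − E)² / E
  polled: (721 − 709.5)² / 709.5 = 0.1864
  horned: (225 − 236.5)² / 236.5 = 0.5592
χ² = 0.1864 + 0.5592 = 0.7456 ≈ 0.746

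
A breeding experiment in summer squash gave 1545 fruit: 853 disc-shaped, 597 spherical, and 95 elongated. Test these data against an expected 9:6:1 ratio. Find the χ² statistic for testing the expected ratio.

Under the 9:6:1 hypothesis (Σ ratio = 16, N = 1545):
  disc-shaped: 1545 × 9/16 = 869.0625
  spherical: 1545 × 6/16 = 579.375
  elongated: 1545 × 1/16 = 96.5625
χ² = Σ (O − E)² / E
  disc-shaped: (853 − 869.0625)² / 869.0625 = 0.2969
  spherical: (597 − 579.375)² / 579.375 = 0.5362
  elongated: (95 − 96.5625)² / 96.5625 = 0.0253
χ² = 0.2969 + 0.5362 + 0.0253 = 0.8584 ≈ 0.858

0.858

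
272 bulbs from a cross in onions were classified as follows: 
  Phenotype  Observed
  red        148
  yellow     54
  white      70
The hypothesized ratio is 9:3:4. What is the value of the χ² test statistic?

0.399

Total ratio parts = 16. Expected numbers out of 272:
  red: 272 × 9/16 = 153
  yellow: 272 × 3/16 = 51
  white: 272 × 4/16 = 68
χ² = Σ (O − E)² / E
  red: (148 − 153)² / 153 = 0.1634
  yellow: (54 − 51)² / 51 = 0.1765
  white: (70 − 68)² / 68 = 0.0588
χ² = 0.1634 + 0.1765 + 0.0588 = 0.3987 ≈ 0.399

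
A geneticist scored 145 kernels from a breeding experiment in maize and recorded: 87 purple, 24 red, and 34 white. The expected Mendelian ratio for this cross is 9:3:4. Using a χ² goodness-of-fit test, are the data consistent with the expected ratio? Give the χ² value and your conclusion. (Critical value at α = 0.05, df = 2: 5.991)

Under the 9:3:4 hypothesis (Σ ratio = 16, N = 145):
  purple: 145 × 9/16 = 81.5625
  red: 145 × 3/16 = 27.1875
  white: 145 × 4/16 = 36.25
χ² = Σ (O − E)² / E
  purple: (87 − 81.5625)² / 81.5625 = 0.3625
  red: (24 − 27.1875)² / 27.1875 = 0.3737
  white: (34 − 36.25)² / 36.25 = 0.1397
χ² = 0.3625 + 0.3737 + 0.1397 = 0.8759 ≈ 0.876
Degrees of freedom = 3 − 1 = 2; critical value at α = 0.05 is 5.991.
Since 0.876 < 5.991, we fail to reject the null hypothesis — the data are consistent with the 9:3:4 ratio.

0.876; consistent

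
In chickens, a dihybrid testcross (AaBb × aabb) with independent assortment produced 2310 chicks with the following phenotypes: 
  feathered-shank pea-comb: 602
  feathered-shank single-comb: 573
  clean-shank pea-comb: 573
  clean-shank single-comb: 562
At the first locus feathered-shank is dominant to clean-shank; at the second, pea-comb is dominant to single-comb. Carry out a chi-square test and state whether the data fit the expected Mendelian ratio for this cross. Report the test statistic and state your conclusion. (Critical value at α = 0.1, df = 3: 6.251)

1.526; consistent

A dihybrid testcross with independent assortment gives a 1:1:1:1 ratio.
Total ratio parts = 4. Expected numbers out of 2310:
  feathered-shank pea-comb: 2310 × 1/4 = 577.5
  feathered-shank single-comb: 2310 × 1/4 = 577.5
  clean-shank pea-comb: 2310 × 1/4 = 577.5
  clean-shank single-comb: 2310 × 1/4 = 577.5
χ² = Σ (O − E)² / E
  feathered-shank pea-comb: (602 − 577.5)² / 577.5 = 1.0394
  feathered-shank single-comb: (573 − 577.5)² / 577.5 = 0.0351
  clean-shank pea-comb: (573 − 577.5)² / 577.5 = 0.0351
  clean-shank single-comb: (562 − 577.5)² / 577.5 = 0.4160
χ² = 1.0394 + 0.0351 + 0.0351 + 0.4160 = 1.5256 ≈ 1.526
Degrees of freedom = 4 − 1 = 3; critical value at α = 0.1 is 6.251.
Since 1.526 < 6.251, we fail to reject the null hypothesis — the data are consistent with the 1:1:1:1 ratio.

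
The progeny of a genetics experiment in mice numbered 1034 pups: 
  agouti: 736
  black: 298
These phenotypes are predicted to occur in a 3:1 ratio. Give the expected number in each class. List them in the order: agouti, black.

775.5, 258.5

Expected counts for N = 1034 under a 3:1 ratio (total parts = 4):
  agouti: 1034 × 3/4 = 775.5
  black: 1034 × 1/4 = 258.5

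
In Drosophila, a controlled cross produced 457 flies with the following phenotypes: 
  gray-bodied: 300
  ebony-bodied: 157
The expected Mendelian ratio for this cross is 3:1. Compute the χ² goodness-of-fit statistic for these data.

Under the 3:1 hypothesis (Σ ratio = 4, N = 457):
  gray-bodied: 457 × 3/4 = 342.75
  ebony-bodied: 457 × 1/4 = 114.25
χ² = Σ (O − E)² / E
  gray-bodied: (300 − 342.75)² / 342.75 = 5.3321
  ebony-bodied: (157 − 114.25)² / 114.25 = 15.9962
χ² = 5.3321 + 15.9962 = 21.3283 ≈ 21.328

21.328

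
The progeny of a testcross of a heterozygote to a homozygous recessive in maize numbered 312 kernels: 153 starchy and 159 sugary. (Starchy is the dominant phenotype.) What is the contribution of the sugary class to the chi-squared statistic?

0.058

A testcross of a heterozygote (Aa × aa) gives a 1:1 phenotypic ratio.
Under the 1:1 hypothesis (Σ ratio = 2, N = 312):
  starchy: 312 × 1/2 = 156
  sugary: 312 × 1/2 = 156
Contribution of sugary: (159 − 156)² / 156 = 0.0577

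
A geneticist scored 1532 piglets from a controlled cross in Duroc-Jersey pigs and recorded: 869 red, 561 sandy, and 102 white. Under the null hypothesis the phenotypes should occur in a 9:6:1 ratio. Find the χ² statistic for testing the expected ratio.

0.786

The 9:6:1 ratio has 16 parts, so with N = 1532 the expected counts are:
  red: 1532 × 9/16 = 861.75
  sandy: 1532 × 6/16 = 574.5
  white: 1532 × 1/16 = 95.75
χ² = Σ (O − E)² / E
  red: (869 − 861.75)² / 861.75 = 0.0610
  sandy: (561 − 574.5)² / 574.5 = 0.3172
  white: (102 − 95.75)² / 95.75 = 0.4080
χ² = 0.0610 + 0.3172 + 0.4080 = 0.7862 ≈ 0.786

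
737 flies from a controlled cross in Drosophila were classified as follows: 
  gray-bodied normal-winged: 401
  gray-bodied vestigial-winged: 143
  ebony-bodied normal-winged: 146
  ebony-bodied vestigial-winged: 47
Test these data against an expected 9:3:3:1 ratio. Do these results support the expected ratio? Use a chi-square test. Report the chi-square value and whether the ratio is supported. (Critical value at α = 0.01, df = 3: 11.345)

1.072; consistent

Expected counts for N = 737 under a 9:3:3:1 ratio (total parts = 16):
  gray-bodied normal-winged: 737 × 9/16 = 414.5625
  gray-bodied vestigial-winged: 737 × 3/16 = 138.1875
  ebony-bodied normal-winged: 737 × 3/16 = 138.1875
  ebony-bodied vestigial-winged: 737 × 1/16 = 46.0625
χ² = Σ (O − E)² / E
  gray-bodied normal-winged: (401 − 414.5625)² / 414.5625 = 0.4437
  gray-bodied vestigial-winged: (143 − 138.1875)² / 138.1875 = 0.1676
  ebony-bodied normal-winged: (146 − 138.1875)² / 138.1875 = 0.4417
  ebony-bodied vestigial-winged: (47 − 46.0625)² / 46.0625 = 0.0191
χ² = 0.4437 + 0.1676 + 0.4417 + 0.0191 = 1.0721 ≈ 1.072
Degrees of freedom = 4 − 1 = 3; critical value at α = 0.01 is 11.345.
Since 1.072 < 11.345, we fail to reject the null hypothesis — the data are consistent with the 9:3:3:1 ratio.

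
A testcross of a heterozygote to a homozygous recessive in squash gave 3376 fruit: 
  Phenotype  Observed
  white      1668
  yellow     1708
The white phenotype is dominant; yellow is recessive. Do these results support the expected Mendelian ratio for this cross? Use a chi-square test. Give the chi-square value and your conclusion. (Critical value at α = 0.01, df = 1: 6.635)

A testcross of a heterozygote (Aa × aa) gives a 1:1 phenotypic ratio.
The 1:1 ratio has 2 parts, so with N = 3376 the expected counts are:
  white: 3376 × 1/2 = 1688
  yellow: 3376 × 1/2 = 1688
χ² = Σ (O − E)² / E
  white: (1668 − 1688)² / 1688 = 0.2370
  yellow: (1708 − 1688)² / 1688 = 0.2370
χ² = 0.2370 + 0.2370 = 0.474
Degrees of freedom = 2 − 1 = 1; critical value at α = 0.01 is 6.635.
Since 0.474 < 6.635, we fail to reject the null hypothesis — the data are consistent with the 1:1 ratio.

0.474; consistent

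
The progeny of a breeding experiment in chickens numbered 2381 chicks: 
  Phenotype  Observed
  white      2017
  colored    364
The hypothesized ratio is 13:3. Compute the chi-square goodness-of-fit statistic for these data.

18.736

Total ratio parts = 16. Expected numbers out of 2381:
  white: 2381 × 13/16 = 1934.5625
  colored: 2381 × 3/16 = 446.4375
χ² = Σ (O − E)² / E
  white: (2017 − 1934.5625)² / 1934.5625 = 3.5129
  colored: (364 − 446.4375)² / 446.4375 = 15.2226
χ² = 3.5129 + 15.2226 = 18.7355 ≈ 18.736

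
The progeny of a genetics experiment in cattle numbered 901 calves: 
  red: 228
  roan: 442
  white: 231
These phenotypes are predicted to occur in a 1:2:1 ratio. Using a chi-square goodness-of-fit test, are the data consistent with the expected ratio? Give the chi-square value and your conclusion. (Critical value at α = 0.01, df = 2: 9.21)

0.341; consistent

Expected counts for N = 901 under a 1:2:1 ratio (total parts = 4):
  red: 901 × 1/4 = 225.25
  roan: 901 × 2/4 = 450.5
  white: 901 × 1/4 = 225.25
χ² = Σ (O − E)² / E
  red: (228 − 225.25)² / 225.25 = 0.0336
  roan: (442 − 450.5)² / 450.5 = 0.1604
  white: (231 − 225.25)² / 225.25 = 0.1468
χ² = 0.0336 + 0.1604 + 0.1468 = 0.3408 ≈ 0.341
Degrees of freedom = 3 − 1 = 2; critical value at α = 0.01 is 9.21.
Since 0.341 < 9.21, we fail to reject the null hypothesis — the data are consistent with the 1:2:1 ratio.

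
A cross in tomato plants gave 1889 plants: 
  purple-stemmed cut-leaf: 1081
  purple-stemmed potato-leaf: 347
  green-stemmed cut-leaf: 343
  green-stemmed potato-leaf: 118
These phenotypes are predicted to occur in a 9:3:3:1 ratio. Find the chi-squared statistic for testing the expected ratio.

The 9:3:3:1 ratio has 16 parts, so with N = 1889 the expected counts are:
  purple-stemmed cut-leaf: 1889 × 9/16 = 1062.5625
  purple-stemmed potato-leaf: 1889 × 3/16 = 354.1875
  green-stemmed cut-leaf: 1889 × 3/16 = 354.1875
  green-stemmed potato-leaf: 1889 × 1/16 = 118.0625
χ² = Σ (O − E)² / E
  purple-stemmed cut-leaf: (1081 − 1062.5625)² / 1062.5625 = 0.3199
  purple-stemmed potato-leaf: (347 − 354.1875)² / 354.1875 = 0.1459
  green-stemmed cut-leaf: (343 − 354.1875)² / 354.1875 = 0.3534
  green-stemmed potato-leaf: (118 − 118.0625)² / 118.0625 = 0.0000
χ² = 0.3199 + 0.1459 + 0.3534 + 0.0000 = 0.8192 ≈ 0.819

0.819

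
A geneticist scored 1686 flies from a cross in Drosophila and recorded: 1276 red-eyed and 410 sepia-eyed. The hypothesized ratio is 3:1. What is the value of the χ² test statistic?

The 3:1 ratio has 4 parts, so with N = 1686 the expected counts are:
  red-eyed: 1686 × 3/4 = 1264.5
  sepia-eyed: 1686 × 1/4 = 421.5
χ² = Σ (O − E)² / E
  red-eyed: (1276 − 1264.5)² / 1264.5 = 0.1046
  sepia-eyed: (410 − 421.5)² / 421.5 = 0.3138
χ² = 0.1046 + 0.3138 = 0.4184 ≈ 0.418

0.418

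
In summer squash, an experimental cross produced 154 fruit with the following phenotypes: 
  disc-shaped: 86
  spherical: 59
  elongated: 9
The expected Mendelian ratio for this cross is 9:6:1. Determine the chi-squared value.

The 9:6:1 ratio has 16 parts, so with N = 154 the expected counts are:
  disc-shaped: 154 × 9/16 = 86.625
  spherical: 154 × 6/16 = 57.75
  elongated: 154 × 1/16 = 9.625
χ² = Σ (O − E)² / E
  disc-shaped: (86 − 86.625)² / 86.625 = 0.0045
  spherical: (59 − 57.75)² / 57.75 = 0.0271
  elongated: (9 − 9.625)² / 9.625 = 0.0406
χ² = 0.0045 + 0.0271 + 0.0406 = 0.0722 ≈ 0.072

0.072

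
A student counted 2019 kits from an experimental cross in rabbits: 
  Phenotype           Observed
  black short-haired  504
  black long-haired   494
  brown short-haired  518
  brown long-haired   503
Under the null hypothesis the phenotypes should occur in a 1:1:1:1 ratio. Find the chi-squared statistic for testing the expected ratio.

0.584

Total ratio parts = 4. Expected numbers out of 2019:
  black short-haired: 2019 × 1/4 = 504.75
  black long-haired: 2019 × 1/4 = 504.75
  brown short-haired: 2019 × 1/4 = 504.75
  brown long-haired: 2019 × 1/4 = 504.75
χ² = Σ (O − E)² / E
  black short-haired: (504 − 504.75)² / 504.75 = 0.0011
  black long-haired: (494 − 504.75)² / 504.75 = 0.2289
  brown short-haired: (518 − 504.75)² / 504.75 = 0.3478
  brown long-haired: (503 − 504.75)² / 504.75 = 0.0061
χ² = 0.0011 + 0.2289 + 0.3478 + 0.0061 = 0.5839 ≈ 0.584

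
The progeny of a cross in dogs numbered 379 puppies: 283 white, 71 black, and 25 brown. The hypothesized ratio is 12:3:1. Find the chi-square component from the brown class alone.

The 12:3:1 ratio has 16 parts, so with N = 379 the expected counts are:
  white: 379 × 12/16 = 284.25
  black: 379 × 3/16 = 71.0625
  brown: 379 × 1/16 = 23.6875
Contribution of brown: (25 − 23.6875)² / 23.6875 = 0.0727

0.073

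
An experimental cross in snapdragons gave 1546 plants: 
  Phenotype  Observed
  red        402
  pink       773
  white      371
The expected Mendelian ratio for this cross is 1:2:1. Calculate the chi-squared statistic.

Expected counts for N = 1546 under a 1:2:1 ratio (total parts = 4):
  red: 1546 × 1/4 = 386.5
  pink: 1546 × 2/4 = 773
  white: 1546 × 1/4 = 386.5
χ² = Σ (O − E)² / E
  red: (402 − 386.5)² / 386.5 = 0.6216
  pink: (773 − 773)² / 773 = 0.0000
  white: (371 − 386.5)² / 386.5 = 0.6216
χ² = 0.6216 + 0.0000 + 0.6216 = 1.2432 ≈ 1.243

1.243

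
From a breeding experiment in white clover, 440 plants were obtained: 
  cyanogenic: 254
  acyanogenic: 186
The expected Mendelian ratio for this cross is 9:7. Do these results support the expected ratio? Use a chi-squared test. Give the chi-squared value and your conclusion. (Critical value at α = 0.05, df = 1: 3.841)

0.390; consistent

Under the 9:7 hypothesis (Σ ratio = 16, N = 440):
  cyanogenic: 440 × 9/16 = 247.5
  acyanogenic: 440 × 7/16 = 192.5
χ² = Σ (O − E)² / E
  cyanogenic: (254 − 247.5)² / 247.5 = 0.1707
  acyanogenic: (186 − 192.5)² / 192.5 = 0.2195
χ² = 0.1707 + 0.2195 = 0.3902 ≈ 0.390
Degrees of freedom = 2 − 1 = 1; critical value at α = 0.05 is 3.841.
Since 0.390 < 3.841, we fail to reject the null hypothesis — the data are consistent with the 9:7 ratio.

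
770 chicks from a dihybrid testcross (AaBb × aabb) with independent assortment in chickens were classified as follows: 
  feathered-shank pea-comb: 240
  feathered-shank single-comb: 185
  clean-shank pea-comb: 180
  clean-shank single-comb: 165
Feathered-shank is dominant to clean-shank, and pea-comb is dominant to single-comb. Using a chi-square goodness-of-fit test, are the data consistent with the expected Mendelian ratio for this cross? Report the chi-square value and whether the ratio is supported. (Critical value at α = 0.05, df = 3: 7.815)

A dihybrid testcross with independent assortment gives a 1:1:1:1 ratio.
Under the 1:1:1:1 hypothesis (Σ ratio = 4, N = 770):
  feathered-shank pea-comb: 770 × 1/4 = 192.5
  feathered-shank single-comb: 770 × 1/4 = 192.5
  clean-shank pea-comb: 770 × 1/4 = 192.5
  clean-shank single-comb: 770 × 1/4 = 192.5
χ² = Σ (O − E)² / E
  feathered-shank pea-comb: (240 − 192.5)² / 192.5 = 11.7208
  feathered-shank single-comb: (185 − 192.5)² / 192.5 = 0.2922
  clean-shank pea-comb: (180 − 192.5)² / 192.5 = 0.8117
  clean-shank single-comb: (165 − 192.5)² / 192.5 = 3.9286
χ² = 11.7208 + 0.2922 + 0.8117 + 3.9286 = 16.7533 ≈ 16.753
Degrees of freedom = 4 − 1 = 3; critical value at α = 0.05 is 7.815.
Since 16.753 > 7.815, we reject the null hypothesis — the data do not fit the 1:1:1:1 ratio.

16.753; not consistent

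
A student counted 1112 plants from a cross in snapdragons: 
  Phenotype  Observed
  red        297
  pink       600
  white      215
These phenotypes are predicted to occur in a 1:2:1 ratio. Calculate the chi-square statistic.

Expected counts for N = 1112 under a 1:2:1 ratio (total parts = 4):
  red: 1112 × 1/4 = 278
  pink: 1112 × 2/4 = 556
  white: 1112 × 1/4 = 278
χ² = Σ (O − E)² / E
  red: (297 − 278)² / 278 = 1.2986
  pink: (600 − 556)² / 556 = 3.4820
  white: (215 − 278)² / 278 = 14.2770
χ² = 1.2986 + 3.4820 + 14.2770 = 19.0576 ≈ 19.058

19.058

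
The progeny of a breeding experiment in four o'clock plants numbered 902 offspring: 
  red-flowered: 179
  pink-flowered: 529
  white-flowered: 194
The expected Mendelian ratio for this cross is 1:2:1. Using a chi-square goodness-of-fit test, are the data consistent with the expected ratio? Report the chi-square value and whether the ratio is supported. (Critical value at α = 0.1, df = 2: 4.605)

27.479; not consistent

Under the 1:2:1 hypothesis (Σ ratio = 4, N = 902):
  red-flowered: 902 × 1/4 = 225.5
  pink-flowered: 902 × 2/4 = 451
  white-flowered: 902 × 1/4 = 225.5
χ² = Σ (O − E)² / E
  red-flowered: (179 − 225.5)² / 225.5 = 9.5887
  pink-flowered: (529 − 451)² / 451 = 13.4900
  white-flowered: (194 − 225.5)² / 225.5 = 4.4002
χ² = 9.5887 + 13.4900 + 4.4002 = 27.4789 ≈ 27.479
Degrees of freedom = 3 − 1 = 2; critical value at α = 0.1 is 4.605.
Since 27.479 > 4.605, we reject the null hypothesis — the data do not fit the 1:2:1 ratio.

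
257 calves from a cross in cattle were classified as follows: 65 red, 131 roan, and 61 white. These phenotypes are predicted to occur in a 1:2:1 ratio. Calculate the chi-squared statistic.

0.222

The 1:2:1 ratio has 4 parts, so with N = 257 the expected counts are:
  red: 257 × 1/4 = 64.25
  roan: 257 × 2/4 = 128.5
  white: 257 × 1/4 = 64.25
χ² = Σ (O − E)² / E
  red: (65 − 64.25)² / 64.25 = 0.0088
  roan: (131 − 128.5)² / 128.5 = 0.0486
  white: (61 − 64.25)² / 64.25 = 0.1644
χ² = 0.0088 + 0.0486 + 0.1644 = 0.2218 ≈ 0.222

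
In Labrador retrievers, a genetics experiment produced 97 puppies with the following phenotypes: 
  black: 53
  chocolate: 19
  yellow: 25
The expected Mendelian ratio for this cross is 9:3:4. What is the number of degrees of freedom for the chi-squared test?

2

A goodness-of-fit test with 3 phenotype classes has df = 3 − 1 = 2.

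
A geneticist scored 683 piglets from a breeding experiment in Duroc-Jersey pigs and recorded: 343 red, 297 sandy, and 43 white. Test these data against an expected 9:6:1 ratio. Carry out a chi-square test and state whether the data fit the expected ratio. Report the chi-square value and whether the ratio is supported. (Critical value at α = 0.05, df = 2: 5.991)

10.941; not consistent

The 9:6:1 ratio has 16 parts, so with N = 683 the expected counts are:
  red: 683 × 9/16 = 384.1875
  sandy: 683 × 6/16 = 256.125
  white: 683 × 1/16 = 42.6875
χ² = Σ (O − E)² / E
  red: (343 − 384.1875)² / 384.1875 = 4.4156
  sandy: (297 − 256.125)² / 256.125 = 6.5232
  white: (43 − 42.6875)² / 42.6875 = 0.0023
χ² = 4.4156 + 6.5232 + 0.0023 = 10.9411 ≈ 10.941
Degrees of freedom = 3 − 1 = 2; critical value at α = 0.05 is 5.991.
Since 10.941 > 5.991, we reject the null hypothesis — the data do not fit the 9:6:1 ratio.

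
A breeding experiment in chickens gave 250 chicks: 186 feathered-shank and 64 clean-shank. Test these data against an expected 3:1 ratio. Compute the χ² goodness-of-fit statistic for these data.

Total ratio parts = 4. Expected numbers out of 250:
  feathered-shank: 250 × 3/4 = 187.5
  clean-shank: 250 × 1/4 = 62.5
χ² = Σ (O − E)² / E
  feathered-shank: (186 − 187.5)² / 187.5 = 0.0120
  clean-shank: (64 − 62.5)² / 62.5 = 0.0360
χ² = 0.0120 + 0.0360 = 0.048

0.048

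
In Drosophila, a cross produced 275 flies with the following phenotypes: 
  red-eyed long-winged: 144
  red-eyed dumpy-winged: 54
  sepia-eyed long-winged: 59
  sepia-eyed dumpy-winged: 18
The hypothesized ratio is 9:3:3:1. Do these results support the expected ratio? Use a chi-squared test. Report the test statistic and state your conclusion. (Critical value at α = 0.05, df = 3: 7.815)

Total ratio parts = 16. Expected numbers out of 275:
  red-eyed long-winged: 275 × 9/16 = 154.6875
  red-eyed dumpy-winged: 275 × 3/16 = 51.5625
  sepia-eyed long-winged: 275 × 3/16 = 51.5625
  sepia-eyed dumpy-winged: 275 × 1/16 = 17.1875
χ² = Σ (O − E)² / E
  red-eyed long-winged: (144 − 154.6875)² / 154.6875 = 0.7384
  red-eyed dumpy-winged: (54 − 51.5625)² / 51.5625 = 0.1152
  sepia-eyed long-winged: (59 − 51.5625)² / 51.5625 = 1.0728
  sepia-eyed dumpy-winged: (18 − 17.1875)² / 17.1875 = 0.0384
χ² = 0.7384 + 0.1152 + 1.0728 + 0.0384 = 1.9648 ≈ 1.965
Degrees of freedom = 4 − 1 = 3; critical value at α = 0.05 is 7.815.
Since 1.965 < 7.815, we fail to reject the null hypothesis — the data are consistent with the 9:3:3:1 ratio.

1.965; consistent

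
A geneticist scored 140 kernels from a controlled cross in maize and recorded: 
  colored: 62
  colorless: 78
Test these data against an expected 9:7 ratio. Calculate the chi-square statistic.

The 9:7 ratio has 16 parts, so with N = 140 the expected counts are:
  colored: 140 × 9/16 = 78.75
  colorless: 140 × 7/16 = 61.25
χ² = Σ (O − E)² / E
  colored: (62 − 78.75)² / 78.75 = 3.5627
  colorless: (78 − 61.25)² / 61.25 = 4.5806
χ² = 3.5627 + 4.5806 = 8.1433 ≈ 8.143

8.143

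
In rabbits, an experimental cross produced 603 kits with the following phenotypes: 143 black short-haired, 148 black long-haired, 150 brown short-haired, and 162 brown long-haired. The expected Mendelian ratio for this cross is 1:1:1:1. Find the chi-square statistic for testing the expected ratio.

1.292

Expected counts for N = 603 under a 1:1:1:1 ratio (total parts = 4):
  black short-haired: 603 × 1/4 = 150.75
  black long-haired: 603 × 1/4 = 150.75
  brown short-haired: 603 × 1/4 = 150.75
  brown long-haired: 603 × 1/4 = 150.75
χ² = Σ (O − E)² / E
  black short-haired: (143 − 150.75)² / 150.75 = 0.3984
  black long-haired: (148 − 150.75)² / 150.75 = 0.0502
  brown short-haired: (150 − 150.75)² / 150.75 = 0.0037
  brown long-haired: (162 − 150.75)² / 150.75 = 0.8396
χ² = 0.3984 + 0.0502 + 0.0037 + 0.8396 = 1.2919 ≈ 1.292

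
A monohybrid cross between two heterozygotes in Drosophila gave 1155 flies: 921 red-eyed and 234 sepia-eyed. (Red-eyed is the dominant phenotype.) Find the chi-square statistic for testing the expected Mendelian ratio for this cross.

13.842

For a monohybrid cross between heterozygotes with complete dominance, the expected phenotypic ratio is 3:1.
Under the 3:1 hypothesis (Σ ratio = 4, N = 1155):
  red-eyed: 1155 × 3/4 = 866.25
  sepia-eyed: 1155 × 1/4 = 288.75
χ² = Σ (O − E)² / E
  red-eyed: (921 − 866.25)² / 866.25 = 3.4604
  sepia-eyed: (234 − 288.75)² / 288.75 = 10.3812
χ² = 3.4604 + 10.3812 = 13.8416 ≈ 13.842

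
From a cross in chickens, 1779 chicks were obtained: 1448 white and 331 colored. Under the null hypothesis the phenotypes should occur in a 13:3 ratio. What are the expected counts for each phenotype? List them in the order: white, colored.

1445.4375, 333.5625

Total ratio parts = 16. Expected numbers out of 1779:
  white: 1779 × 13/16 = 1445.4375
  colored: 1779 × 3/16 = 333.5625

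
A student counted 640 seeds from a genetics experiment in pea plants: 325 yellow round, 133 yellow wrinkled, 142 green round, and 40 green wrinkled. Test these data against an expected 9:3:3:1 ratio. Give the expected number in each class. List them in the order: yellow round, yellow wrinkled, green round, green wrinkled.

360, 120, 120, 40

The 9:3:3:1 ratio has 16 parts, so with N = 640 the expected counts are:
  yellow round: 640 × 9/16 = 360
  yellow wrinkled: 640 × 3/16 = 120
  green round: 640 × 3/16 = 120
  green wrinkled: 640 × 1/16 = 40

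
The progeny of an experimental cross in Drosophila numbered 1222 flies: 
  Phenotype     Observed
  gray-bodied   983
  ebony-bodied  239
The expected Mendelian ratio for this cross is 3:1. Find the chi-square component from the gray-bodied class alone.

4.825

Total ratio parts = 4. Expected numbers out of 1222:
  gray-bodied: 1222 × 3/4 = 916.5
  ebony-bodied: 1222 × 1/4 = 305.5
Contribution of gray-bodied: (983 − 916.5)² / 916.5 = 4.8252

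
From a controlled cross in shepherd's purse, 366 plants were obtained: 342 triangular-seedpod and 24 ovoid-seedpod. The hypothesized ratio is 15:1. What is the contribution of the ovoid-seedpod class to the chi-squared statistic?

Expected counts for N = 366 under a 15:1 ratio (total parts = 16):
  triangular-seedpod: 366 × 15/16 = 343.125
  ovoid-seedpod: 366 × 1/16 = 22.875
Contribution of ovoid-seedpod: (24 − 22.875)² / 22.875 = 0.0553

0.055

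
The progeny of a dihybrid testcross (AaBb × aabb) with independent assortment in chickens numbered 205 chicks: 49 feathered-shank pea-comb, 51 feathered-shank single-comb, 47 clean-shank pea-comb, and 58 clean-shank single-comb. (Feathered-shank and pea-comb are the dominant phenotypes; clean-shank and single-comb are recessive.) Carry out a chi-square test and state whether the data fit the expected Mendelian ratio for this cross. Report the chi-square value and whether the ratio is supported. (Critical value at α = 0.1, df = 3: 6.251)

1.341; consistent

A dihybrid testcross with independent assortment gives a 1:1:1:1 ratio.
The 1:1:1:1 ratio has 4 parts, so with N = 205 the expected counts are:
  feathered-shank pea-comb: 205 × 1/4 = 51.25
  feathered-shank single-comb: 205 × 1/4 = 51.25
  clean-shank pea-comb: 205 × 1/4 = 51.25
  clean-shank single-comb: 205 × 1/4 = 51.25
χ² = Σ (O − E)² / E
  feathered-shank pea-comb: (49 − 51.25)² / 51.25 = 0.0988
  feathered-shank single-comb: (51 − 51.25)² / 51.25 = 0.0012
  clean-shank pea-comb: (47 − 51.25)² / 51.25 = 0.3524
  clean-shank single-comb: (58 − 51.25)² / 51.25 = 0.8890
χ² = 0.0988 + 0.0012 + 0.3524 + 0.8890 = 1.3414 ≈ 1.341
Degrees of freedom = 4 − 1 = 3; critical value at α = 0.1 is 6.251.
Since 1.341 < 6.251, we fail to reject the null hypothesis — the data are consistent with the 1:1:1:1 ratio.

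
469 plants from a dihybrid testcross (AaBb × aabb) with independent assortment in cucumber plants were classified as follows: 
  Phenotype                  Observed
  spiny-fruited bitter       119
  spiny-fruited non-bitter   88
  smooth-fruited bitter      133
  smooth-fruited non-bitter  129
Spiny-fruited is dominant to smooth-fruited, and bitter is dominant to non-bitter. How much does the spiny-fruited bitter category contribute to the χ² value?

0.026

A dihybrid testcross with independent assortment gives a 1:1:1:1 ratio.
Under the 1:1:1:1 hypothesis (Σ ratio = 4, N = 469):
  spiny-fruited bitter: 469 × 1/4 = 117.25
  spiny-fruited non-bitter: 469 × 1/4 = 117.25
  smooth-fruited bitter: 469 × 1/4 = 117.25
  smooth-fruited non-bitter: 469 × 1/4 = 117.25
Contribution of spiny-fruited bitter: (119 − 117.25)² / 117.25 = 0.0261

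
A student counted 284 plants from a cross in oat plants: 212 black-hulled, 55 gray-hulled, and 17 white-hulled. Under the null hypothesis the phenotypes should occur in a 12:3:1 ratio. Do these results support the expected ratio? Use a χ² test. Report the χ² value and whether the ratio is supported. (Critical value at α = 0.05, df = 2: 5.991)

Total ratio parts = 16. Expected numbers out of 284:
  black-hulled: 284 × 12/16 = 213
  gray-hulled: 284 × 3/16 = 53.25
  white-hulled: 284 × 1/16 = 17.75
χ² = Σ (O − E)² / E
  black-hulled: (212 − 213)² / 213 = 0.0047
  gray-hulled: (55 − 53.25)² / 53.25 = 0.0575
  white-hulled: (17 − 17.75)² / 17.75 = 0.0317
χ² = 0.0047 + 0.0575 + 0.0317 = 0.0939 ≈ 0.094
Degrees of freedom = 3 − 1 = 2; critical value at α = 0.05 is 5.991.
Since 0.094 < 5.991, we fail to reject the null hypothesis — the data are consistent with the 12:3:1 ratio.

0.094; consistent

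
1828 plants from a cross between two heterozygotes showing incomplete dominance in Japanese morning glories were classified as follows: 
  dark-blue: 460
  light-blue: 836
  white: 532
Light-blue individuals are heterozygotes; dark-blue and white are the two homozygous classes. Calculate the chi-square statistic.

With incomplete dominance, a heterozygote × heterozygote cross gives a 1:2:1 phenotypic ratio.
Expected counts for N = 1828 under a 1:2:1 ratio (total parts = 4):
  dark-blue: 1828 × 1/4 = 457
  light-blue: 1828 × 2/4 = 914
  white: 1828 × 1/4 = 457
χ² = Σ (O − E)² / E
  dark-blue: (460 − 457)² / 457 = 0.0197
  light-blue: (836 − 914)² / 914 = 6.6565
  white: (532 − 457)² / 457 = 12.3085
χ² = 0.0197 + 6.6565 + 12.3085 = 18.9847 ≈ 18.985

18.985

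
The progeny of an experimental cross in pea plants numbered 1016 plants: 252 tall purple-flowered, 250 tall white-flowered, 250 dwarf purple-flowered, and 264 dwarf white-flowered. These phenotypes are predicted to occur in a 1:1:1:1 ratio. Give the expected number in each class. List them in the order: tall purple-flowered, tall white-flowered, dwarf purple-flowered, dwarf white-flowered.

Expected counts for N = 1016 under a 1:1:1:1 ratio (total parts = 4):
  tall purple-flowered: 1016 × 1/4 = 254
  tall white-flowered: 1016 × 1/4 = 254
  dwarf purple-flowered: 1016 × 1/4 = 254
  dwarf white-flowered: 1016 × 1/4 = 254

254, 254, 254, 254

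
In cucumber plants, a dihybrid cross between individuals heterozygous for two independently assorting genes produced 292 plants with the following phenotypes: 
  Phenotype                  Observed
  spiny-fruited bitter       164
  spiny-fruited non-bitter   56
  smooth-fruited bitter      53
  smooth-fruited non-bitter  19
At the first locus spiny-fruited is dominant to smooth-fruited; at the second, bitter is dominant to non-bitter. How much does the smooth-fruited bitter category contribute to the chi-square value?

A dihybrid F₂ with independent assortment and complete dominance at both loci gives a 9:3:3:1 phenotypic ratio.
Under the 9:3:3:1 hypothesis (Σ ratio = 16, N = 292):
  spiny-fruited bitter: 292 × 9/16 = 164.25
  spiny-fruited non-bitter: 292 × 3/16 = 54.75
  smooth-fruited bitter: 292 × 3/16 = 54.75
  smooth-fruited non-bitter: 292 × 1/16 = 18.25
Contribution of smooth-fruited bitter: (53 − 54.75)² / 54.75 = 0.0559

0.056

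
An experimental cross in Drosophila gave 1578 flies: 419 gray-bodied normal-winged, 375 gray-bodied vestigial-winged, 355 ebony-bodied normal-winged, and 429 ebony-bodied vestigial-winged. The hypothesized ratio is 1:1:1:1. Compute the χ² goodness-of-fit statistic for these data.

Total ratio parts = 4. Expected numbers out of 1578:
  gray-bodied normal-winged: 1578 × 1/4 = 394.5
  gray-bodied vestigial-winged: 1578 × 1/4 = 394.5
  ebony-bodied normal-winged: 1578 × 1/4 = 394.5
  ebony-bodied vestigial-winged: 1578 × 1/4 = 394.5
χ² = Σ (O − E)² / E
  gray-bodied normal-winged: (419 − 394.5)² / 394.5 = 1.5215
  gray-bodied vestigial-winged: (375 − 394.5)² / 394.5 = 0.9639
  ebony-bodied normal-winged: (355 − 394.5)² / 394.5 = 3.9550
  ebony-bodied vestigial-winged: (429 − 394.5)² / 394.5 = 3.0171
χ² = 1.5215 + 0.9639 + 3.9550 + 3.0171 = 9.4575 ≈ 9.458

9.458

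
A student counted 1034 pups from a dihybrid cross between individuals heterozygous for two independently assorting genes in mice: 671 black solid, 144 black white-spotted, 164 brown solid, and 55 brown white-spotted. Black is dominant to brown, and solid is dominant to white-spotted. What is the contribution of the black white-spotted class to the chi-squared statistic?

12.831

A dihybrid F₂ with independent assortment and complete dominance at both loci gives a 9:3:3:1 phenotypic ratio.
Under the 9:3:3:1 hypothesis (Σ ratio = 16, N = 1034):
  black solid: 1034 × 9/16 = 581.625
  black white-spotted: 1034 × 3/16 = 193.875
  brown solid: 1034 × 3/16 = 193.875
  brown white-spotted: 1034 × 1/16 = 64.625
Contribution of black white-spotted: (144 − 193.875)² / 193.875 = 12.8305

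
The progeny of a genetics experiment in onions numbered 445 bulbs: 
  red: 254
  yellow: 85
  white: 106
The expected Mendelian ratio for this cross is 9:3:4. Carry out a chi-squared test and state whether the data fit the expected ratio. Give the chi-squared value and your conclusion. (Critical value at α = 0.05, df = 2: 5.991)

0.331; consistent

Under the 9:3:4 hypothesis (Σ ratio = 16, N = 445):
  red: 445 × 9/16 = 250.3125
  yellow: 445 × 3/16 = 83.4375
  white: 445 × 4/16 = 111.25
χ² = Σ (O − E)² / E
  red: (254 − 250.3125)² / 250.3125 = 0.0543
  yellow: (85 − 83.4375)² / 83.4375 = 0.0293
  white: (106 − 111.25)² / 111.25 = 0.2478
χ² = 0.0543 + 0.0293 + 0.2478 = 0.3314 ≈ 0.331
Degrees of freedom = 3 − 1 = 2; critical value at α = 0.05 is 5.991.
Since 0.331 < 5.991, we fail to reject the null hypothesis — the data are consistent with the 9:3:4 ratio.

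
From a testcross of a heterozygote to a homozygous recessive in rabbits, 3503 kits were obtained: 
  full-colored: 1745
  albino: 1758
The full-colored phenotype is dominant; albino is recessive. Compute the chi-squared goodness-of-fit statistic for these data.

A testcross of a heterozygote (Aa × aa) gives a 1:1 phenotypic ratio.
Total ratio parts = 2. Expected numbers out of 3503:
  full-colored: 3503 × 1/2 = 1751.5
  albino: 3503 × 1/2 = 1751.5
χ² = Σ (O − E)² / E
  full-colored: (1745 − 1751.5)² / 1751.5 = 0.0241
  albino: (1758 − 1751.5)² / 1751.5 = 0.0241
χ² = 0.0241 + 0.0241 = 0.0482 ≈ 0.048

0.048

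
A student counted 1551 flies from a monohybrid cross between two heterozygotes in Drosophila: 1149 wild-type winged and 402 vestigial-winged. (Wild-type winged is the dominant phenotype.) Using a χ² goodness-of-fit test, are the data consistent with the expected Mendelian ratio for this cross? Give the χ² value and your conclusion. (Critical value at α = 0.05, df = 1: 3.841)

For a monohybrid cross between heterozygotes with complete dominance, the expected phenotypic ratio is 3:1.
Expected counts for N = 1551 under a 3:1 ratio (total parts = 4):
  wild-type winged: 1551 × 3/4 = 1163.25
  vestigial-winged: 1551 × 1/4 = 387.75
χ² = Σ (O − E)² / E
  wild-type winged: (1149 − 1163.25)² / 1163.25 = 0.1746
  vestigial-winged: (402 − 387.75)² / 387.75 = 0.5237
χ² = 0.1746 + 0.5237 = 0.6983 ≈ 0.698
Degrees of freedom = 2 − 1 = 1; critical value at α = 0.05 is 3.841.
Since 0.698 < 3.841, we fail to reject the null hypothesis — the data are consistent with the 3:1 ratio.

0.698; consistent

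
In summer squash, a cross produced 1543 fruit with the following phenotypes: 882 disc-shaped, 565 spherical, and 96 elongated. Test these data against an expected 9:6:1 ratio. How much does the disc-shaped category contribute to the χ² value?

The 9:6:1 ratio has 16 parts, so with N = 1543 the expected counts are:
  disc-shaped: 1543 × 9/16 = 867.9375
  spherical: 1543 × 6/16 = 578.625
  elongated: 1543 × 1/16 = 96.4375
Contribution of disc-shaped: (882 − 867.9375)² / 867.9375 = 0.2278

0.228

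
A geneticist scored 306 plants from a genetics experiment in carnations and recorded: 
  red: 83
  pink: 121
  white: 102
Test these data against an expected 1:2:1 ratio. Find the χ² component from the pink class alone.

The 1:2:1 ratio has 4 parts, so with N = 306 the expected counts are:
  red: 306 × 1/4 = 76.5
  pink: 306 × 2/4 = 153
  white: 306 × 1/4 = 76.5
Contribution of pink: (121 − 153)² / 153 = 6.6928

6.693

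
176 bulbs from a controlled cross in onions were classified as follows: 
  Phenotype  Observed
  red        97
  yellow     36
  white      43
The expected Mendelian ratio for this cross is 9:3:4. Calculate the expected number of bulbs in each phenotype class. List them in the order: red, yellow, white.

99, 33, 44

Under the 9:3:4 hypothesis (Σ ratio = 16, N = 176):
  red: 176 × 9/16 = 99
  yellow: 176 × 3/16 = 33
  white: 176 × 4/16 = 44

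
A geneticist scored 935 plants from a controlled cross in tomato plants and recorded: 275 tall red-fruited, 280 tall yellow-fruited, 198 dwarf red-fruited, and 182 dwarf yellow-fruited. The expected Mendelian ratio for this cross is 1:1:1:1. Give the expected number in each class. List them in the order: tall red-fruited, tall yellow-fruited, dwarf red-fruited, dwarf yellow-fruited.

233.75, 233.75, 233.75, 233.75

Expected counts for N = 935 under a 1:1:1:1 ratio (total parts = 4):
  tall red-fruited: 935 × 1/4 = 233.75
  tall yellow-fruited: 935 × 1/4 = 233.75
  dwarf red-fruited: 935 × 1/4 = 233.75
  dwarf yellow-fruited: 935 × 1/4 = 233.75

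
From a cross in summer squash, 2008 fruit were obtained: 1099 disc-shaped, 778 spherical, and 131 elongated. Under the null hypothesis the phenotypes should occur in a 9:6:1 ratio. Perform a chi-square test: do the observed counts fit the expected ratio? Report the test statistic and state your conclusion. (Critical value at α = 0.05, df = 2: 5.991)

1.895; consistent

Under the 9:6:1 hypothesis (Σ ratio = 16, N = 2008):
  disc-shaped: 2008 × 9/16 = 1129.5
  spherical: 2008 × 6/16 = 753
  elongated: 2008 × 1/16 = 125.5
χ² = Σ (O − E)² / E
  disc-shaped: (1099 − 1129.5)² / 1129.5 = 0.8236
  spherical: (778 − 753)² / 753 = 0.8300
  elongated: (131 − 125.5)² / 125.5 = 0.2410
χ² = 0.8236 + 0.8300 + 0.2410 = 1.8946 ≈ 1.895
Degrees of freedom = 3 − 1 = 2; critical value at α = 0.05 is 5.991.
Since 1.895 < 5.991, we fail to reject the null hypothesis — the data are consistent with the 9:6:1 ratio.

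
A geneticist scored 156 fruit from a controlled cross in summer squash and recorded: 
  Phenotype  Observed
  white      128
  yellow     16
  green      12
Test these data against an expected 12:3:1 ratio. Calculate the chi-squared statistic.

7.556

Under the 12:3:1 hypothesis (Σ ratio = 16, N = 156):
  white: 156 × 12/16 = 117
  yellow: 156 × 3/16 = 29.25
  green: 156 × 1/16 = 9.75
χ² = Σ (O − E)² / E
  white: (128 − 117)² / 117 = 1.0342
  yellow: (16 − 29.25)² / 29.25 = 6.0021
  green: (12 − 9.75)² / 9.75 = 0.5192
χ² = 1.0342 + 6.0021 + 0.5192 = 7.5555 ≈ 7.556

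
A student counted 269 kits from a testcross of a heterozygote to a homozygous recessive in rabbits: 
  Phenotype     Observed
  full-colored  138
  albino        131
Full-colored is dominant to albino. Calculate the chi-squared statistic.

0.182

A testcross of a heterozygote (Aa × aa) gives a 1:1 phenotypic ratio.
Total ratio parts = 2. Expected numbers out of 269:
  full-colored: 269 × 1/2 = 134.5
  albino: 269 × 1/2 = 134.5
χ² = Σ (O − E)² / E
  full-colored: (138 − 134.5)² / 134.5 = 0.0911
  albino: (131 − 134.5)² / 134.5 = 0.0911
χ² = 0.0911 + 0.0911 = 0.1822 ≈ 0.182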